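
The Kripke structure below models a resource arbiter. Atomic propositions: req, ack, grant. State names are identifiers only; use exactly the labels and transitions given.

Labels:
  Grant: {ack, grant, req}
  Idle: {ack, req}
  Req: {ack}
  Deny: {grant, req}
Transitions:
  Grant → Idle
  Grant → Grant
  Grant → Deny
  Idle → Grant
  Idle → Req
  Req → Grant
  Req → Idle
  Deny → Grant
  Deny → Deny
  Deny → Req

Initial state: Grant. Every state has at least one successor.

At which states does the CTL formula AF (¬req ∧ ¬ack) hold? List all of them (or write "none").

States satisfying ¬req ∧ ¬ack: ∅.
States satisfying AF (¬req ∧ ¬ack): ∅.

none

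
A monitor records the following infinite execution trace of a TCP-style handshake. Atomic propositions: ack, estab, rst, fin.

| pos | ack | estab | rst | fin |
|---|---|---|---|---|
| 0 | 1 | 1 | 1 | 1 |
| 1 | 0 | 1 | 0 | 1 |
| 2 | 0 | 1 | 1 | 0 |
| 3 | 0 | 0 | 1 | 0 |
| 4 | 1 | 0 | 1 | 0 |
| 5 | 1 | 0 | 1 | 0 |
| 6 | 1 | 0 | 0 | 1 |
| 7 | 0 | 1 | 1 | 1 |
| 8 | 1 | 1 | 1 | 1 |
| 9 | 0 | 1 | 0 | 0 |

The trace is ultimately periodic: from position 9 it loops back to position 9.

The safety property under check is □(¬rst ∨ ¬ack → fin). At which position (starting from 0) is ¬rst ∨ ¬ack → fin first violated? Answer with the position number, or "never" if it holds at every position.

2

Check ¬rst ∨ ¬ack → fin at each position in order: 0 ✓, 1 ✓.
At position 2 the labels are {estab, rst}, so ¬rst ∨ ¬ack → fin is false there. This is the first violation.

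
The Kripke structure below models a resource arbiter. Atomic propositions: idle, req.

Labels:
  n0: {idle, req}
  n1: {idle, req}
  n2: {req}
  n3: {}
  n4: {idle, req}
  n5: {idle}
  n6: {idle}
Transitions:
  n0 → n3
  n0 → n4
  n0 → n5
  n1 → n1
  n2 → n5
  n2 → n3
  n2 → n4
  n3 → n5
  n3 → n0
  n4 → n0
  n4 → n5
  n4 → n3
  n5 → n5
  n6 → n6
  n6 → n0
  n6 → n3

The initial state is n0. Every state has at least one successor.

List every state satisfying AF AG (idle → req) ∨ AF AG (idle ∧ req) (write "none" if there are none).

States satisfying AG (idle → req): {n1}.
States satisfying AF AG (idle → req): {n1}.
States satisfying AG (idle ∧ req): {n1}.
States satisfying AF AG (idle ∧ req): {n1}.
States satisfying AF AG (idle → req) ∨ AF AG (idle ∧ req): {n1}.

{n1}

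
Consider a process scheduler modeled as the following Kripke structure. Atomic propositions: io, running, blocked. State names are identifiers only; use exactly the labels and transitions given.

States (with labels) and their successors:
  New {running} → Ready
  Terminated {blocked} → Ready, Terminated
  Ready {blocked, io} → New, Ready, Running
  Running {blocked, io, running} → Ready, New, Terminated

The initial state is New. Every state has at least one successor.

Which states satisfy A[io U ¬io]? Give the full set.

States satisfying io: {Ready, Running}.
States satisfying ¬io: {New, Terminated}.
States satisfying A[io U ¬io]: {New, Terminated}.

{New, Terminated}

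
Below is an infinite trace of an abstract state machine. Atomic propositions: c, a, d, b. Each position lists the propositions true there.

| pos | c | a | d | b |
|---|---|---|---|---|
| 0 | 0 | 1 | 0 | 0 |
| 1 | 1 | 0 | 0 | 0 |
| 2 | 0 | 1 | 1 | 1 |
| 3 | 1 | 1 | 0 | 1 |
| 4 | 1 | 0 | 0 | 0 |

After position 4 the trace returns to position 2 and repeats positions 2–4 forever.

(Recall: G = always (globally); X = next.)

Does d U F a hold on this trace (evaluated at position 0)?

Holds

Walking from position 0: F a first holds at position 0, and d holds at every earlier position along the way, so d U F a holds.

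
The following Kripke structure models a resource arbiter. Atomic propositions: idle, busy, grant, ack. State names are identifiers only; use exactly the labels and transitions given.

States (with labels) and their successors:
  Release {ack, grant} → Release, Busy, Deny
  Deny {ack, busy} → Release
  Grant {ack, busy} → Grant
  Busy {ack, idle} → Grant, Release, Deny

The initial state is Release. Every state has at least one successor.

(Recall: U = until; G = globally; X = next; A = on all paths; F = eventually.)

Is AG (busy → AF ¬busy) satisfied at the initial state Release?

States satisfying busy → AF ¬busy: {Release, Deny, Busy}.
States satisfying AG (busy → AF ¬busy): ∅.
Grant is reachable from Release and violates busy → AF ¬busy, so AG fails at Release.
Release ∉ Sat(AG (busy → AF ¬busy)).

Does not hold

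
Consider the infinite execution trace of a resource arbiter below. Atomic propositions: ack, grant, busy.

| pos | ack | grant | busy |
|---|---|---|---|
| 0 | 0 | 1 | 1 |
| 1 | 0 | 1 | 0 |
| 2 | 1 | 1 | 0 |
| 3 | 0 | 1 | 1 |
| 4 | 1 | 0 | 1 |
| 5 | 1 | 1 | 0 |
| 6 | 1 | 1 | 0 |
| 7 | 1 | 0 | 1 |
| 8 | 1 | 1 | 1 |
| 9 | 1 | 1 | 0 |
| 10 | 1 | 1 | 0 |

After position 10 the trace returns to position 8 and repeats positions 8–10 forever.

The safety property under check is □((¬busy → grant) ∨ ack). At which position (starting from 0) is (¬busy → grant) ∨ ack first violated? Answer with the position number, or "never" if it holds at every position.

(¬busy → grant) ∨ ack holds at every position 0..10, and those are all the positions the trace ever visits, so the invariant □((¬busy → grant) ∨ ack) is never violated.

never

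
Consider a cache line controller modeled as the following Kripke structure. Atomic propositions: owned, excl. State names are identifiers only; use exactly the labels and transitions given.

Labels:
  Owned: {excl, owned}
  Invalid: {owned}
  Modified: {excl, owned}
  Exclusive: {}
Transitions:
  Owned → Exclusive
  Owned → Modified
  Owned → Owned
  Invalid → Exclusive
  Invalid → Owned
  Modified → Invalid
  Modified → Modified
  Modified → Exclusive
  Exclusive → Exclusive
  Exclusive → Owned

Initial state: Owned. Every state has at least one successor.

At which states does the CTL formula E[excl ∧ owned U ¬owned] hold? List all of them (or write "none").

States satisfying excl ∧ owned: {Owned, Modified}.
States satisfying ¬owned: {Exclusive}.
States satisfying E[excl ∧ owned U ¬owned]: {Owned, Modified, Exclusive}.

{Owned, Modified, Exclusive}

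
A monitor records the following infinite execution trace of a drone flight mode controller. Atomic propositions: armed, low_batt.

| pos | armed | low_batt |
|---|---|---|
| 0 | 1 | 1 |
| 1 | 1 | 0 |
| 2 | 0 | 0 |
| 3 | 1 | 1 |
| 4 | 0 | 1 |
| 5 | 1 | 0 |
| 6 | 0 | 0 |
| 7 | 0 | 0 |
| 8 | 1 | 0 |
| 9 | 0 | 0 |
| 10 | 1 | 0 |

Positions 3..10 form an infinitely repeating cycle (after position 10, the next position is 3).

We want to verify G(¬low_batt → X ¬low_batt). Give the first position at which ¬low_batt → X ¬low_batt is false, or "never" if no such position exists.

2

Check ¬low_batt → X ¬low_batt at each position in order: 0 ✓, 1 ✓.
At position 2 the labels are {} and the next position 3 has {armed, low_batt}, so ¬low_batt → X ¬low_batt is false there. This is the first violation.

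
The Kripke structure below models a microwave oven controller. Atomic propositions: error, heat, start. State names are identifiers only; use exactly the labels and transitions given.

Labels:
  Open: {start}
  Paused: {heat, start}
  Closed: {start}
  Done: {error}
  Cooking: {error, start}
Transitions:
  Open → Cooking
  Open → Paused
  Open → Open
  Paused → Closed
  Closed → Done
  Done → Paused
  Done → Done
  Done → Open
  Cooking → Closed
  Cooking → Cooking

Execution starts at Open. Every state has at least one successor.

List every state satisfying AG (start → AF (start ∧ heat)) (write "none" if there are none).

none

States satisfying start → AF (start ∧ heat): {Paused, Done}.
States satisfying AG (start → AF (start ∧ heat)): ∅.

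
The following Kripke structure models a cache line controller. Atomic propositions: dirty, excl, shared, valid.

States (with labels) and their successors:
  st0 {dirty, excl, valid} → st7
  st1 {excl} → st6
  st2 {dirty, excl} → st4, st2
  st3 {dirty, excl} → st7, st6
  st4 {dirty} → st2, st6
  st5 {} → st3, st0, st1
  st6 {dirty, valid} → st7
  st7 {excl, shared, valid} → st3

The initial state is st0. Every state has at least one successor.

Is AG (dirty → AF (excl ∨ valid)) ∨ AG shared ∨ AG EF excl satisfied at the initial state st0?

Holds

States satisfying dirty → AF (excl ∨ valid): {st0, st1, st2, st3, st4, st5, st6, st7}.
States satisfying AG (dirty → AF (excl ∨ valid)): {st0, st1, st2, st3, st4, st5, st6, st7}.
States satisfying shared: {st7}.
States satisfying AG shared: ∅.
States satisfying AG (dirty → AF (excl ∨ valid)) ∨ AG shared: {st0, st1, st2, st3, st4, st5, st6, st7}.
States satisfying EF excl: {st0, st1, st2, st3, st4, st5, st6, st7}.
States satisfying AG EF excl: {st0, st1, st2, st3, st4, st5, st6, st7}.
States satisfying AG (dirty → AF (excl ∨ valid)) ∨ AG shared ∨ AG EF excl: {st0, st1, st2, st3, st4, st5, st6, st7}.
st0 ∈ Sat(AG (dirty → AF (excl ∨ valid)) ∨ AG shared ∨ AG EF excl).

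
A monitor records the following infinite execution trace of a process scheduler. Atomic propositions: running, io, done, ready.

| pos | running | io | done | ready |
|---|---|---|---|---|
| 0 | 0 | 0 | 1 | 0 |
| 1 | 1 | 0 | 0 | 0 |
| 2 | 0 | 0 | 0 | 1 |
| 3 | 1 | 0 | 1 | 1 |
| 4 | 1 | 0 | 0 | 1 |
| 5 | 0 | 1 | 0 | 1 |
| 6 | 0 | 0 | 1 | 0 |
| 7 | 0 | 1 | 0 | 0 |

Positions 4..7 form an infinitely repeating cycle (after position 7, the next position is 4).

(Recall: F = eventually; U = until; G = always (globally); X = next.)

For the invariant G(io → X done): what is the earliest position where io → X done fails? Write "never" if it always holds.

7

Check io → X done at each position in order: 0 ✓, 1 ✓, 2 ✓, 3 ✓, 4 ✓, 5 ✓, 6 ✓.
At position 7 the labels are {io} and the next position 4 has {ready, running}, so io → X done is false there. This is the first violation.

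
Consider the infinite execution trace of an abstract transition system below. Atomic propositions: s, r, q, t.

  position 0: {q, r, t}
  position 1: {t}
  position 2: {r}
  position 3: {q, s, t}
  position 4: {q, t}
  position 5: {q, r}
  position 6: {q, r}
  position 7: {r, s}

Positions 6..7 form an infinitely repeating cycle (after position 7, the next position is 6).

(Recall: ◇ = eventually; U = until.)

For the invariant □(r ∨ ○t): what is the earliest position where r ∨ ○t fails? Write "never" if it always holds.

Check r ∨ ○t at each position in order: 0 ✓.
At position 1 the labels are {t} and the next position 2 has {r}, so r ∨ ○t is false there. This is the first violation.

1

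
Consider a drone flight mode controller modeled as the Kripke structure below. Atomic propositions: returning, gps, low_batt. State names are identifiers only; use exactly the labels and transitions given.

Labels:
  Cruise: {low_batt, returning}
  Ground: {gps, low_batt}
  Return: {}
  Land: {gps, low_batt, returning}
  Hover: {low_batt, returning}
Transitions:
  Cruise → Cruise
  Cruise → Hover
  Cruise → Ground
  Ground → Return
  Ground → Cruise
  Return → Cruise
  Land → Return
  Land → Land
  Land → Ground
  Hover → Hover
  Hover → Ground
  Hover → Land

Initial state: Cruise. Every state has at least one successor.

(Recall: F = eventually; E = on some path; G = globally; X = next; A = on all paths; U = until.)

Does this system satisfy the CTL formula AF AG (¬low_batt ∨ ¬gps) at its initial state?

Does not hold

States satisfying AG (¬low_batt ∨ ¬gps): ∅.
States satisfying AF AG (¬low_batt ∨ ¬gps): ∅.
There is a path from Cruise along which AG (¬low_batt ∨ ¬gps) never holds.
Cruise ∉ Sat(AF AG (¬low_batt ∨ ¬gps)).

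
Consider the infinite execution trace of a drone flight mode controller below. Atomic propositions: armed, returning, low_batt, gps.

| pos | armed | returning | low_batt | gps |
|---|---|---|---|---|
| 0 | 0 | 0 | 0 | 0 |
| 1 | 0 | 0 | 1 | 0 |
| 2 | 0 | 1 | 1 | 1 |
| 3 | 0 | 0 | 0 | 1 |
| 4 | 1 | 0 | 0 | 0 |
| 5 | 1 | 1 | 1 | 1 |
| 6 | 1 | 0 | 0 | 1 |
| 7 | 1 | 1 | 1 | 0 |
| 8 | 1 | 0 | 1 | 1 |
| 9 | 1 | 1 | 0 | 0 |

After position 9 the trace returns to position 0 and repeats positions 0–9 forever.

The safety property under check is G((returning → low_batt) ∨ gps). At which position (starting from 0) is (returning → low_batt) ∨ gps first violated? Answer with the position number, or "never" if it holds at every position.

Check (returning → low_batt) ∨ gps at each position in order: 0 ✓, 1 ✓, 2 ✓, 3 ✓, 4 ✓, 5 ✓, 6 ✓, 7 ✓, 8 ✓.
At position 9 the labels are {armed, returning}, so (returning → low_batt) ∨ gps is false there. This is the first violation.

9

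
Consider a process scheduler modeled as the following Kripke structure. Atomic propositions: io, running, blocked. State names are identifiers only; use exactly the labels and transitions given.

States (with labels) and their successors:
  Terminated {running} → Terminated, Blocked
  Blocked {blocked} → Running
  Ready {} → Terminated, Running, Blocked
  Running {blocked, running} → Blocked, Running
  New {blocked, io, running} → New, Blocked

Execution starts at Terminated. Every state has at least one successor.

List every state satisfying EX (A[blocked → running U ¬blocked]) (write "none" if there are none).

States satisfying A[blocked → running U ¬blocked]: {Terminated, Ready}.
States satisfying EX (A[blocked → running U ¬blocked]): {Terminated, Ready}.

{Terminated, Ready}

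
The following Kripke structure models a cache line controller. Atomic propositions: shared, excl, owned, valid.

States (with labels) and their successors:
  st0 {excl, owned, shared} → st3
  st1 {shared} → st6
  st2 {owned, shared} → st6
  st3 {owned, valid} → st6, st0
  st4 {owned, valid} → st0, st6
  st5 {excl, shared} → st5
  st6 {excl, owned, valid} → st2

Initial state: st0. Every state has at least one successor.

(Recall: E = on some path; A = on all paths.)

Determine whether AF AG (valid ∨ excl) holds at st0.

States satisfying AG (valid ∨ excl): {st5}.
States satisfying AF AG (valid ∨ excl): {st5}.
There is a path from st0 along which AG (valid ∨ excl) never holds.
st0 ∉ Sat(AF AG (valid ∨ excl)).

Does not hold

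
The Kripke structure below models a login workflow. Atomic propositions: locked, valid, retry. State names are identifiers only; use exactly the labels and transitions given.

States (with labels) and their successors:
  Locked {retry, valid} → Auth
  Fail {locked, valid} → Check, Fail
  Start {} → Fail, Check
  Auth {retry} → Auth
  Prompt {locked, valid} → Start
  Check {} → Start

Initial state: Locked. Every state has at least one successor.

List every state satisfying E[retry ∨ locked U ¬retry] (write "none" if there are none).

States satisfying retry ∨ locked: {Locked, Fail, Auth, Prompt}.
States satisfying ¬retry: {Fail, Start, Prompt, Check}.
States satisfying E[retry ∨ locked U ¬retry]: {Fail, Start, Prompt, Check}.

{Fail, Start, Prompt, Check}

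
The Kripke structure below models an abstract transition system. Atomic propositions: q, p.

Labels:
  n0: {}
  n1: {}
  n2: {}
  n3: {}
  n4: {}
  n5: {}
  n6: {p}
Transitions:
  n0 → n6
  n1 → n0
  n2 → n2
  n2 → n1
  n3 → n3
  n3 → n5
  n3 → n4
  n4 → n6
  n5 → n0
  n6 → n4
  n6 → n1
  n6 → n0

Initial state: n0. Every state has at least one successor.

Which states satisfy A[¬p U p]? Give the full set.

{n0, n1, n4, n5, n6}

States satisfying ¬p: {n0, n1, n2, n3, n4, n5}.
States satisfying p: {n6}.
States satisfying A[¬p U p]: {n0, n1, n4, n5, n6}.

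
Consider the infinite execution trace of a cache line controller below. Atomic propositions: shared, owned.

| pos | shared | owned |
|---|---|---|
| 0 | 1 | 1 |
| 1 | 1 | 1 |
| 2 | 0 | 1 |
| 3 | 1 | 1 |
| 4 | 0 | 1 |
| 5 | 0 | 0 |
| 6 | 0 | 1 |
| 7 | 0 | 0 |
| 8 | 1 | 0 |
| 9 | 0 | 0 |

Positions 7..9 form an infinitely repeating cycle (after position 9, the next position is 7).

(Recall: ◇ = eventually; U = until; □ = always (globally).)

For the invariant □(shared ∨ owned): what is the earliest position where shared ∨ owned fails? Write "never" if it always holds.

5

Check shared ∨ owned at each position in order: 0 ✓, 1 ✓, 2 ✓, 3 ✓, 4 ✓.
At position 5 the labels are {}, so shared ∨ owned is false there. This is the first violation.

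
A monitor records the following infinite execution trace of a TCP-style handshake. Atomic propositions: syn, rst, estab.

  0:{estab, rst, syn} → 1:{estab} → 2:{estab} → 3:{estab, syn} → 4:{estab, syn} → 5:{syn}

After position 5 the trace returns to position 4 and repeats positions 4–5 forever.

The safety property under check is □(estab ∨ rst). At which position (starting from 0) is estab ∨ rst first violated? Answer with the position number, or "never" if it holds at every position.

5

Check estab ∨ rst at each position in order: 0 ✓, 1 ✓, 2 ✓, 3 ✓, 4 ✓.
At position 5 the labels are {syn}, so estab ∨ rst is false there. This is the first violation.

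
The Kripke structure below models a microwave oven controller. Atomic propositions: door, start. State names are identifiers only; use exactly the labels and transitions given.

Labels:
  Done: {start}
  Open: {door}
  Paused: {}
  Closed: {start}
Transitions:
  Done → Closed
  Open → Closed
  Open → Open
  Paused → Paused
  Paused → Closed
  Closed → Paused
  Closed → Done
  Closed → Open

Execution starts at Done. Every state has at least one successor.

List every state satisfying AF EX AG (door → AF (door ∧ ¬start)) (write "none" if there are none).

{Done, Open, Paused, Closed}

States satisfying EX AG (door → AF (door ∧ ¬start)): {Done, Open, Paused, Closed}.
States satisfying AF EX AG (door → AF (door ∧ ¬start)): {Done, Open, Paused, Closed}.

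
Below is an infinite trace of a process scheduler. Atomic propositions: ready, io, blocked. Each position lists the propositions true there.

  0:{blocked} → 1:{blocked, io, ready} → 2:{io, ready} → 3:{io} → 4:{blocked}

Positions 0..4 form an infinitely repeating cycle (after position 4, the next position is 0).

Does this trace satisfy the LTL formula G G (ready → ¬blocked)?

No

G (ready → ¬blocked) must hold at every position from 0 onward. It fails at position 0, so G G (ready → ¬blocked) is false.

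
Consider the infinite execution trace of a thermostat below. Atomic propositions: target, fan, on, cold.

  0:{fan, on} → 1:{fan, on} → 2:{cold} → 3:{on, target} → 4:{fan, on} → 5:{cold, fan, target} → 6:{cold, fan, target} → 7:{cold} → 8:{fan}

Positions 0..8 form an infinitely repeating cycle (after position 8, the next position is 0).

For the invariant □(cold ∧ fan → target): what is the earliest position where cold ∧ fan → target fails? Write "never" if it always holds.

never

cold ∧ fan → target holds at every position 0..8, and those are all the positions the trace ever visits, so the invariant □(cold ∧ fan → target) is never violated.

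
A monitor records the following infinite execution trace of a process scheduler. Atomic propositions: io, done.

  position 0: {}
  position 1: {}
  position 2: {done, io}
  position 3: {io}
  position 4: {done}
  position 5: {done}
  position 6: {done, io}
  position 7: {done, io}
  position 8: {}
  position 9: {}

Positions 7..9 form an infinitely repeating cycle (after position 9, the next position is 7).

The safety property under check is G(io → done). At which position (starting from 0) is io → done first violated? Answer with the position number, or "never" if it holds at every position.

3

Check io → done at each position in order: 0 ✓, 1 ✓, 2 ✓.
At position 3 the labels are {io}, so io → done is false there. This is the first violation.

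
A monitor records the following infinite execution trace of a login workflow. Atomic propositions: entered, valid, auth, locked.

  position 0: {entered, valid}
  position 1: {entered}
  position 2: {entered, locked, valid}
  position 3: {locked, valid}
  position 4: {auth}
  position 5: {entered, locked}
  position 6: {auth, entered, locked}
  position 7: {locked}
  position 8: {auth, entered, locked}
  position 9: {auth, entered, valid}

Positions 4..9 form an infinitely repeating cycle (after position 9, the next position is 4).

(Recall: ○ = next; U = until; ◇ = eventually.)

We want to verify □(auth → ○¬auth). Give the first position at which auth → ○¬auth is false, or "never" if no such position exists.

8

Check auth → ○¬auth at each position in order: 0 ✓, 1 ✓, 2 ✓, 3 ✓, 4 ✓, 5 ✓, 6 ✓, 7 ✓.
At position 8 the labels are {auth, entered, locked} and the next position 9 has {auth, entered, valid}, so auth → ○¬auth is false there. This is the first violation.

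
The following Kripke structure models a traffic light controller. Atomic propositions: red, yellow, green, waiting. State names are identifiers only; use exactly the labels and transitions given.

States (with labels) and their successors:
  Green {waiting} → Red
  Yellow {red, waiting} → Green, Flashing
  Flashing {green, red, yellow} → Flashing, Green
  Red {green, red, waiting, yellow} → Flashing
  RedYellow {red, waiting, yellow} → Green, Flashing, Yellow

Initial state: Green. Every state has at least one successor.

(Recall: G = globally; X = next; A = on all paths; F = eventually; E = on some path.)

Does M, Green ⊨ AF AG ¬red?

States satisfying AG ¬red: ∅.
States satisfying AF AG ¬red: ∅.
There is a path from Green along which AG ¬red never holds.
Green ∉ Sat(AF AG ¬red).

No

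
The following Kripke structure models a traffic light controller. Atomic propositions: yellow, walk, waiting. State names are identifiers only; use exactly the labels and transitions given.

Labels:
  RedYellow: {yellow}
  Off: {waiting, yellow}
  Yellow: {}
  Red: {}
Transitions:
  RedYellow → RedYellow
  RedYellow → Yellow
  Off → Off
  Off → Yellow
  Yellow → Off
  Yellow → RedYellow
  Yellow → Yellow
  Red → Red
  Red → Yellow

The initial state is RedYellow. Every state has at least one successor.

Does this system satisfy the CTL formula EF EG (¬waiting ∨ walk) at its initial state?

Yes

States satisfying EG (¬waiting ∨ walk): {RedYellow, Yellow, Red}.
States satisfying EF EG (¬waiting ∨ walk): {RedYellow, Off, Yellow, Red}.
Some path from RedYellow reaches a state where EG (¬waiting ∨ walk) holds.
RedYellow ∈ Sat(EF EG (¬waiting ∨ walk)).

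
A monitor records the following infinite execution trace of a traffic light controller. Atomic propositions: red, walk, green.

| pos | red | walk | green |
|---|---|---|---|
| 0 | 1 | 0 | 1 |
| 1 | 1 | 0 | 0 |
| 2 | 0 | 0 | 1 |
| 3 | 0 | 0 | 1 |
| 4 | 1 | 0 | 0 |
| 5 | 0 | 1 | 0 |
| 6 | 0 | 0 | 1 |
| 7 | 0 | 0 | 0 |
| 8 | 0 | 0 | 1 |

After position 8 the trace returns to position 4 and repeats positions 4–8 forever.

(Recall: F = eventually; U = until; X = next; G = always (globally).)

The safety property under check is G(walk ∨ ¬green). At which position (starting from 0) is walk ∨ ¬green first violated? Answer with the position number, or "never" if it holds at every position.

At position 0 the labels are {green, red}, so walk ∨ ¬green is false there. This is the first violation.

0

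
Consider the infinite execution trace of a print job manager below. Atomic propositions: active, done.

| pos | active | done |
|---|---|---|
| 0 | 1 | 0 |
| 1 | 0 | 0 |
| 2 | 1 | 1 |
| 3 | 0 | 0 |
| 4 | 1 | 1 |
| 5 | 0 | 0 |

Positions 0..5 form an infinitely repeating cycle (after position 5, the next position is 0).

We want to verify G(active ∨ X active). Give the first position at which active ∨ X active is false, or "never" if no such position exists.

active ∨ X active holds at every position 0..5, and those are all the positions the trace ever visits, so the invariant G(active ∨ X active) is never violated.

never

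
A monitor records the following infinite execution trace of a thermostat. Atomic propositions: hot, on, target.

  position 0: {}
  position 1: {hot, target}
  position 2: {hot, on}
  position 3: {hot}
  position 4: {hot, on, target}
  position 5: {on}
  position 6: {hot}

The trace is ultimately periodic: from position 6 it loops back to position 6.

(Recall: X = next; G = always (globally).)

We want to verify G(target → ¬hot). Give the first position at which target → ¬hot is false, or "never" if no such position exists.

1

Check target → ¬hot at each position in order: 0 ✓.
At position 1 the labels are {hot, target}, so target → ¬hot is false there. This is the first violation.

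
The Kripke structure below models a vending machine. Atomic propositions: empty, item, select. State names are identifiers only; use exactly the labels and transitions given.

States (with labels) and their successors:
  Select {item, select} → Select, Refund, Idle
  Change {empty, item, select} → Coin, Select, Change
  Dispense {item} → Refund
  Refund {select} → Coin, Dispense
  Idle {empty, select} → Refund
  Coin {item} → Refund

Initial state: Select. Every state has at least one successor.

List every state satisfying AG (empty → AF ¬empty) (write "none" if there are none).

States satisfying empty → AF ¬empty: {Select, Dispense, Refund, Idle, Coin}.
States satisfying AG (empty → AF ¬empty): {Select, Dispense, Refund, Idle, Coin}.

{Select, Dispense, Refund, Idle, Coin}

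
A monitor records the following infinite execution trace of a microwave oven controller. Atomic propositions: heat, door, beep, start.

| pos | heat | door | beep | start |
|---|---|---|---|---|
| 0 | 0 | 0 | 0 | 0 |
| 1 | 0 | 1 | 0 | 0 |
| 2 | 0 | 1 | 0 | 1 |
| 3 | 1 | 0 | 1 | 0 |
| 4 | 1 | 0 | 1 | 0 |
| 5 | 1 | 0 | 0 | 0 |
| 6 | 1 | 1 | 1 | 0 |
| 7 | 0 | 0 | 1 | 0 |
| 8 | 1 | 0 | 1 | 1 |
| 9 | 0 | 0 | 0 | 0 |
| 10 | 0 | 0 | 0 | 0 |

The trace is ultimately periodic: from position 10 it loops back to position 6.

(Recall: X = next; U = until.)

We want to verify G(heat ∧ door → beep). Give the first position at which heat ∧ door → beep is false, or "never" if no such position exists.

never

heat ∧ door → beep holds at every position 0..10, and those are all the positions the trace ever visits, so the invariant G(heat ∧ door → beep) is never violated.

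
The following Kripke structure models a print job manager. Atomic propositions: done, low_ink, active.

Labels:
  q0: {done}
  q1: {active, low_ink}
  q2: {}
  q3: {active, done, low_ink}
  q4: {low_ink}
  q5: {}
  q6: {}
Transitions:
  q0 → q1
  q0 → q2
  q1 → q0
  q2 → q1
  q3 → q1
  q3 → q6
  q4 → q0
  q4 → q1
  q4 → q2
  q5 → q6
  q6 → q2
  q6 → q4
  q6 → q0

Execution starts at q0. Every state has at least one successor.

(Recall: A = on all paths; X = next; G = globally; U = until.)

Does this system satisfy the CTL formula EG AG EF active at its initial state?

States satisfying AG EF active: {q0, q1, q2, q3, q4, q5, q6}.
States satisfying EG AG EF active: {q0, q1, q2, q3, q4, q5, q6}.
q0 ∈ Sat(EG AG EF active).

Holds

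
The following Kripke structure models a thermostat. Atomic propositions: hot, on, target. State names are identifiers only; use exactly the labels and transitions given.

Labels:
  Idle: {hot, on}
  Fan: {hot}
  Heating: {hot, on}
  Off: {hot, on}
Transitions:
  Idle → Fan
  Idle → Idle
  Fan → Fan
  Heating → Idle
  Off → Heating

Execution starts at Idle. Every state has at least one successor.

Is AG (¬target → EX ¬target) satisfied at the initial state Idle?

States satisfying ¬target → EX ¬target: {Idle, Fan, Heating, Off}.
States satisfying AG (¬target → EX ¬target): {Idle, Fan, Heating, Off}.
Every state reachable from Idle satisfies ¬target → EX ¬target.
Idle ∈ Sat(AG (¬target → EX ¬target)).

Satisfied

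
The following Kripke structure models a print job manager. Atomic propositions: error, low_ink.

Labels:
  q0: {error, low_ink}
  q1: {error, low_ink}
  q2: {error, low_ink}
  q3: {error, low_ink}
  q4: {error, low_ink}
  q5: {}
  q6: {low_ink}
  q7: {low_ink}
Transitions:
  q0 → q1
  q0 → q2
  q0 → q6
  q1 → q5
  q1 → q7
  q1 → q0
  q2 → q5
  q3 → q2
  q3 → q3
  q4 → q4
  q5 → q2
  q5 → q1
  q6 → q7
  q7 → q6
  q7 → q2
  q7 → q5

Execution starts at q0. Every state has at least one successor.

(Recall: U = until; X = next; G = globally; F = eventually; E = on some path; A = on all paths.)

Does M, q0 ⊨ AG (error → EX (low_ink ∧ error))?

Does not hold

States satisfying error → EX (low_ink ∧ error): {q0, q1, q3, q4, q5, q6, q7}.
States satisfying AG (error → EX (low_ink ∧ error)): {q4}.
q2 is reachable from q0 and violates error → EX (low_ink ∧ error), so AG fails at q0.
q0 ∉ Sat(AG (error → EX (low_ink ∧ error))).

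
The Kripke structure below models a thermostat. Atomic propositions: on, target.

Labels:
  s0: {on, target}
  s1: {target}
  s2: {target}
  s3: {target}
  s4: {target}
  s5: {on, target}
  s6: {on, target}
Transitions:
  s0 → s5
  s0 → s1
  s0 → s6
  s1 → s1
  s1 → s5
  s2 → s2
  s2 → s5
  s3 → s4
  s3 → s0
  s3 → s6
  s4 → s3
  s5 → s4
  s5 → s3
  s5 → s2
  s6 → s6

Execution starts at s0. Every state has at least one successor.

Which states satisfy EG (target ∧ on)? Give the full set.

States satisfying target ∧ on: {s0, s5, s6}.
States satisfying EG (target ∧ on): {s0, s6}.

{s0, s6}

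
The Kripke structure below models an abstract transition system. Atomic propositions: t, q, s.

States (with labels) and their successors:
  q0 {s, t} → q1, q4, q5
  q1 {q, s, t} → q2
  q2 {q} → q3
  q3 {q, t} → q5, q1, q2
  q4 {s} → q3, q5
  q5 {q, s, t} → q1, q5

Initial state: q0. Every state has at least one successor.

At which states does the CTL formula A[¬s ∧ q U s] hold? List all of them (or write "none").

States satisfying ¬s ∧ q: {q2, q3}.
States satisfying s: {q0, q1, q4, q5}.
States satisfying A[¬s ∧ q U s]: {q0, q1, q4, q5}.

{q0, q1, q4, q5}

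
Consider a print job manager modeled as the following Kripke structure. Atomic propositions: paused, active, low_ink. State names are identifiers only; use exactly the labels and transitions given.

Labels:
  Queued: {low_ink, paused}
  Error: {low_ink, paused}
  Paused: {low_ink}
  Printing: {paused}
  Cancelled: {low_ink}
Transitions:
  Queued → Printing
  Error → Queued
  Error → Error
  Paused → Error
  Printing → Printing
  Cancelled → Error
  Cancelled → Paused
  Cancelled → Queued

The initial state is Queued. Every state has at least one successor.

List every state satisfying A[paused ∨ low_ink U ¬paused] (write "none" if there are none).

States satisfying paused ∨ low_ink: {Queued, Error, Paused, Printing, Cancelled}.
States satisfying ¬paused: {Paused, Cancelled}.
States satisfying A[paused ∨ low_ink U ¬paused]: {Paused, Cancelled}.

{Paused, Cancelled}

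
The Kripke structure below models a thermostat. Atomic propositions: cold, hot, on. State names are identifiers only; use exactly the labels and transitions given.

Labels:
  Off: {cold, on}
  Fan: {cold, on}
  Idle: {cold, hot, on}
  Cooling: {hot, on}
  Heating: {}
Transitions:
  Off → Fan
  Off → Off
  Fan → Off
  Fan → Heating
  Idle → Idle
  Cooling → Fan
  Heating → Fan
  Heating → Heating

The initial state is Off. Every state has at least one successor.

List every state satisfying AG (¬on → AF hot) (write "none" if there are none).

States satisfying ¬on → AF hot: {Off, Fan, Idle, Cooling}.
States satisfying AG (¬on → AF hot): {Idle}.

{Idle}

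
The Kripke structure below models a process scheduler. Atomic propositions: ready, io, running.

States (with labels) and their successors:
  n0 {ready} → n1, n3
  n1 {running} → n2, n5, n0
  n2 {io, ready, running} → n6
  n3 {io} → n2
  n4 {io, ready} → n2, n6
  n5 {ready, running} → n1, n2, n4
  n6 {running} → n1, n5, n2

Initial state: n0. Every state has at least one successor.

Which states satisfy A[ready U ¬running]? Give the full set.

States satisfying ready: {n0, n2, n4, n5}.
States satisfying ¬running: {n0, n3, n4}.
States satisfying A[ready U ¬running]: {n0, n3, n4}.

{n0, n3, n4}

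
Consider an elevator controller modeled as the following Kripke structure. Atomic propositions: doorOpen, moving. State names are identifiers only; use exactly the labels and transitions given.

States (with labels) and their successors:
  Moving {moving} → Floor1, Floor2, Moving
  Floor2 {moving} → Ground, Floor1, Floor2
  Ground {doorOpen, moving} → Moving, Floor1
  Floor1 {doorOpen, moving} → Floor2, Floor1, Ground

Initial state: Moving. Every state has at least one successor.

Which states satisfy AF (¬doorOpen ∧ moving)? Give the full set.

States satisfying ¬doorOpen ∧ moving: {Moving, Floor2}.
States satisfying AF (¬doorOpen ∧ moving): {Moving, Floor2}.

{Moving, Floor2}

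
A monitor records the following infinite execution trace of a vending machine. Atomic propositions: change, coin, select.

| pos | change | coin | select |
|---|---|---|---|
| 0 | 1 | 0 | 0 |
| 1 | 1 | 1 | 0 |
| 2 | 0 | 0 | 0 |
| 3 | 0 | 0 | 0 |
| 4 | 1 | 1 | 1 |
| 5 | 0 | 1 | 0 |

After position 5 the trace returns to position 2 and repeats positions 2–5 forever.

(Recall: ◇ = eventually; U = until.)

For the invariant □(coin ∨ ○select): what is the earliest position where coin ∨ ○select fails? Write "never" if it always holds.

At position 0 the labels are {change} and the next position 1 has {change, coin}, so coin ∨ ○select is false there. This is the first violation.

0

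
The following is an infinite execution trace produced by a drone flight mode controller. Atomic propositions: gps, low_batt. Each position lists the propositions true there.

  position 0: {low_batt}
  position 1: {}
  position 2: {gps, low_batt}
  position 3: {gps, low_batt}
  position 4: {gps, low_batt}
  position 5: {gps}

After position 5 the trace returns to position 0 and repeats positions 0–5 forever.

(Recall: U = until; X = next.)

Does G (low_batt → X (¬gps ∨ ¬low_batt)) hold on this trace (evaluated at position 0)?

Violated

low_batt → X (¬gps ∨ ¬low_batt) must hold at every position from 0 onward. It fails at position 2, so G (low_batt → X (¬gps ∨ ¬low_batt)) is false.
Positions where low_batt holds: 0, 2, 3, 4.
Check X (¬gps ∨ ¬low_batt) at each: 0→ok, 2→fails, 3→fails, 4→ok.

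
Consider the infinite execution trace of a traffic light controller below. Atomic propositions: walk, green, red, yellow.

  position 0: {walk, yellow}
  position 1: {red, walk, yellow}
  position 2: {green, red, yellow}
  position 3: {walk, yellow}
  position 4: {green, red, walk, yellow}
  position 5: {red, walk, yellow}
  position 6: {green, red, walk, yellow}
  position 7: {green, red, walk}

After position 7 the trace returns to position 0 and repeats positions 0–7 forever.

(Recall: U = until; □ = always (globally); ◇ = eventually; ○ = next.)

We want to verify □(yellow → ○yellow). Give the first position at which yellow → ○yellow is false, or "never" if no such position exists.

6

Check yellow → ○yellow at each position in order: 0 ✓, 1 ✓, 2 ✓, 3 ✓, 4 ✓, 5 ✓.
At position 6 the labels are {green, red, walk, yellow} and the next position 7 has {green, red, walk}, so yellow → ○yellow is false there. This is the first violation.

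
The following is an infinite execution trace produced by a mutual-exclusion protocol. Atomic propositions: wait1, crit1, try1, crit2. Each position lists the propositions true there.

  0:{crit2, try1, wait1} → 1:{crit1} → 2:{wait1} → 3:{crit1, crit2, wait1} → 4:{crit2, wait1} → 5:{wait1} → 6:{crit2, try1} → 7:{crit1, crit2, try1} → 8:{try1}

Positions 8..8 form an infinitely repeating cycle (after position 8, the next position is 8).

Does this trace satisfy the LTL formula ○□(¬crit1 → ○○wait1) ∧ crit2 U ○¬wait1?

The position after 0 is 1; □(¬crit1 → ○○wait1) is false there.
Walking from position 0: ○¬wait1 first holds at position 0, and crit2 holds at every earlier position along the way, so crit2 U ○¬wait1 holds.
At position 0: ○□(¬crit1 → ○○wait1) is false; crit2 U ○¬wait1 is true; so ○□(¬crit1 → ○○wait1) ∧ crit2 U ○¬wait1 is false.

Does not hold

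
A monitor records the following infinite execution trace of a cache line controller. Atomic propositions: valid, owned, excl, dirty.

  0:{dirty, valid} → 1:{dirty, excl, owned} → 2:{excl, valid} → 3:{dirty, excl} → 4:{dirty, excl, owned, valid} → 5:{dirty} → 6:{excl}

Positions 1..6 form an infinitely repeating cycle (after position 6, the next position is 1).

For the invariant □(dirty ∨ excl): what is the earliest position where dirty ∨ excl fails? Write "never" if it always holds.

dirty ∨ excl holds at every position 0..6, and those are all the positions the trace ever visits, so the invariant □(dirty ∨ excl) is never violated.

never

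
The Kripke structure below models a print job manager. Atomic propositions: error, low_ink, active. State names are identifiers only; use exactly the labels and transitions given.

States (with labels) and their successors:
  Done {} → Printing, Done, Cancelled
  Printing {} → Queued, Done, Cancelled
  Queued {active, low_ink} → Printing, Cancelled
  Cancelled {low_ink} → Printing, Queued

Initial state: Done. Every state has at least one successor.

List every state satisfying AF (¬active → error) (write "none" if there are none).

States satisfying ¬active → error: {Queued}.
States satisfying AF (¬active → error): {Queued}.

{Queued}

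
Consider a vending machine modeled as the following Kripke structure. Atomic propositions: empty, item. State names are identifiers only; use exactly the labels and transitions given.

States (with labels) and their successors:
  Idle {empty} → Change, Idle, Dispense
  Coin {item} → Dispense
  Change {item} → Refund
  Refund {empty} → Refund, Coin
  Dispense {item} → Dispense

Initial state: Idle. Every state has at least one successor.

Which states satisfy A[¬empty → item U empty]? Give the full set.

States satisfying ¬empty → item: {Idle, Coin, Change, Refund, Dispense}.
States satisfying empty: {Idle, Refund}.
States satisfying A[¬empty → item U empty]: {Idle, Change, Refund}.

{Idle, Change, Refund}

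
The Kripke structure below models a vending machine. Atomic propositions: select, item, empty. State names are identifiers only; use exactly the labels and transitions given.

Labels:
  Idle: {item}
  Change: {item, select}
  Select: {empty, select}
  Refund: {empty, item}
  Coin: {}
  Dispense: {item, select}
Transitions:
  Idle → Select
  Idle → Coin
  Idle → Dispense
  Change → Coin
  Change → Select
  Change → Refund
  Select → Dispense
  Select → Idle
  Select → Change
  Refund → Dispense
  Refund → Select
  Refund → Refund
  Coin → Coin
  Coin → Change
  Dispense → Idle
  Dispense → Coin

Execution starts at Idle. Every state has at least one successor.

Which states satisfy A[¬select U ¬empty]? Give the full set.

States satisfying ¬select: {Idle, Refund, Coin}.
States satisfying ¬empty: {Idle, Change, Coin, Dispense}.
States satisfying A[¬select U ¬empty]: {Idle, Change, Coin, Dispense}.

{Idle, Change, Coin, Dispense}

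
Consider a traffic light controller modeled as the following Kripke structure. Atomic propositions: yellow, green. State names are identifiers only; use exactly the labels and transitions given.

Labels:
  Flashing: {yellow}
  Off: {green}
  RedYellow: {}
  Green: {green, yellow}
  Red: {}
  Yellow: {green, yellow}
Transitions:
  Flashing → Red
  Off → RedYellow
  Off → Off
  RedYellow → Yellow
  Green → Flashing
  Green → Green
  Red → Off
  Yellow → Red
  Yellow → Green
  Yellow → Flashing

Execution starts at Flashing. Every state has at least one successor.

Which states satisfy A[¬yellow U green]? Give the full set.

{Off, RedYellow, Green, Red, Yellow}

States satisfying ¬yellow: {Off, RedYellow, Red}.
States satisfying green: {Off, Green, Yellow}.
States satisfying A[¬yellow U green]: {Off, RedYellow, Green, Red, Yellow}.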